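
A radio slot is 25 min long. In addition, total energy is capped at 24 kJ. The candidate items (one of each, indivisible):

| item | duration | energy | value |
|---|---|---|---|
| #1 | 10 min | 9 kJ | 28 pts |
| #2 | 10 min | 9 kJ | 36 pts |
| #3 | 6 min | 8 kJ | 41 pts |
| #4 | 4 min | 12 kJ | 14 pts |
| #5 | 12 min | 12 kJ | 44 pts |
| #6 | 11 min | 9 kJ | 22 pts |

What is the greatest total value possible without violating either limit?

Feasible sets respecting both limits:
- #3+#5: duration 18, energy 20, value 85
- #2+#5: duration 22, energy 21, value 80
- #2+#3: duration 16, energy 17, value 77
Best: 85 pts.

85 pts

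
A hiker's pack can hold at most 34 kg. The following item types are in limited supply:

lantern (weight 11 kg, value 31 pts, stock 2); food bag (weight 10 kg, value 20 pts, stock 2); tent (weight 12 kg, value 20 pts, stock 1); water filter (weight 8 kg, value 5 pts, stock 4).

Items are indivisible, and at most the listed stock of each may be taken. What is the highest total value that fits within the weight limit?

Top feasible selections:
- 2×lantern + 1×food bag: weight 32, value 82
- 2×lantern + 1×tent: weight 34, value 82
Best: 82 pts.

82 pts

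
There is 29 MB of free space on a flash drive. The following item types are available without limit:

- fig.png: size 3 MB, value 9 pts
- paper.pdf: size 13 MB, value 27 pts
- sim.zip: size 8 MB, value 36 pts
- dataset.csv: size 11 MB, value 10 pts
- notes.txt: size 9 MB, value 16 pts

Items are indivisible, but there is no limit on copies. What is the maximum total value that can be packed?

Best value-per-unit is sim.zip at 36/8; filling with it alone gives 3×36 = 108.
Optimal mix: 1×fig.png + 3×sim.zip → size 27, value 117.

117 pts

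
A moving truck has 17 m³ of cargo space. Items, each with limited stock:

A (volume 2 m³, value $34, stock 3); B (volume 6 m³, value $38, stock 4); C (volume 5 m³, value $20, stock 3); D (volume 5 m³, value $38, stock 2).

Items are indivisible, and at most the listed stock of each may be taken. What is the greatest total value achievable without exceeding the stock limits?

Best selections within volume 17 and stock limits:
- 3×A + 2×D: volume 16, value 178
- 3×A + 1×B + 1×D: volume 17, value 178
Best: $178.

$178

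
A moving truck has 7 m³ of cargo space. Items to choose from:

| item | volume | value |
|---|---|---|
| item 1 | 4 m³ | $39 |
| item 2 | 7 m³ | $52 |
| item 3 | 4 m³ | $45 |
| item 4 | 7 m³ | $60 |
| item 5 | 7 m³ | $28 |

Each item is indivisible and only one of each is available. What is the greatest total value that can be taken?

Check high-value combinations within 7 m³:
- item 4: volume 7, value 60
- item 2: volume 7, value 52
- item 3: volume 4, value 45
- item 1: volume 4, value 39
Best: $60.

$60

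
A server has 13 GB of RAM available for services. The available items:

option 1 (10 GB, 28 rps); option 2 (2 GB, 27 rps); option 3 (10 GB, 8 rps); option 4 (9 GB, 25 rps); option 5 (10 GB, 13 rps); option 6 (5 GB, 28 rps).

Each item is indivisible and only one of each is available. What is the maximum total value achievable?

Check high-value combinations within 13 GB:
- option 2+option 6: memory 2+5=7, value 27+28=55
- option 1+option 2: memory 10+2=12, value 28+27=55
- option 2+option 4: memory 2+9=11, value 27+25=52
- option 2+option 5: memory 2+10=12, value 27+13=40
Best: 55 rps.

55 rps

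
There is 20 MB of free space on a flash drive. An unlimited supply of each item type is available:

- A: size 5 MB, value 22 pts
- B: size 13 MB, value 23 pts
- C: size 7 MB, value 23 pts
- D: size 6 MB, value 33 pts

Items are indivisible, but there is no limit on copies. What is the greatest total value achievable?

99 pts

Best value-per-unit is D at 33/6, and filling with it alone uses size 3×6=18. No mix of the others beats 3×33 = 99.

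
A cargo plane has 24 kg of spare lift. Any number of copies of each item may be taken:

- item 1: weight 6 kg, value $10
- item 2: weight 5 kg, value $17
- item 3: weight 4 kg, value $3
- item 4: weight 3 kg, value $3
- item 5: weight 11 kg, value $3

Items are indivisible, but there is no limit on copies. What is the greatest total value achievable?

$71

Best value-per-unit is item 2 at 17/5; filling with it alone gives 4×17 = 68.
Optimal mix: 4×item 2 + 1×item 3 → weight 24, value 71.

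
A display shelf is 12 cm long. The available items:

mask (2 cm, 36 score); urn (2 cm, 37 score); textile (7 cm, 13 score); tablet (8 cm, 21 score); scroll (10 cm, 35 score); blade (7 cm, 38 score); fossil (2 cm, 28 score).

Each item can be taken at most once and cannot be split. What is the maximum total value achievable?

Check high-value combinations within 12 cm:
- mask+urn+blade: length 2+2+7=11, value 36+37+38=111
- urn+blade+fossil: length 2+7+2=11, value 37+38+28=103
- mask+blade+fossil: length 2+7+2=11, value 36+38+28=102
- mask+urn+fossil: length 2+2+2=6, value 36+37+28=101
Best: 111 score.

111 score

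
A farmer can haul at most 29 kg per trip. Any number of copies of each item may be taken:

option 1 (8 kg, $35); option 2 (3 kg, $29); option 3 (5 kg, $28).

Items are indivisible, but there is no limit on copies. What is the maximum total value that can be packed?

$261

Best value-per-unit is option 2 at 29/3, and filling with it alone uses weight 9×3=27. No mix of the others beats 9×29 = 261.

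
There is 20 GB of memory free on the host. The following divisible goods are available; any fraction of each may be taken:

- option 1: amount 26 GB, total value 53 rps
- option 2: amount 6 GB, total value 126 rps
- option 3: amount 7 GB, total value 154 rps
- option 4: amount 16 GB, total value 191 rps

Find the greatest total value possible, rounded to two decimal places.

363.56

Take in order of value per unit:
- option 3 (154/7 per unit): all 7 → value 154, running total 154.00
- option 2 (126/6 per unit): all 6 → value 126, running total 280.00
- option 4 (191/16 per unit): 7 of 16 → value 7×191/16 = 83.5625, running total 363.56
Total 363.56.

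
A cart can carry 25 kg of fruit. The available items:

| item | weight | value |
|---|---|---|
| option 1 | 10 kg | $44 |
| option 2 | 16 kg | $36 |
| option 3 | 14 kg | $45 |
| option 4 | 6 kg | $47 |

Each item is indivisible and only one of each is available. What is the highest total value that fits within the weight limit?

$92

Check high-value combinations within 25 kg:
- option 3+option 4: weight 14+6=20, value 45+47=92
- option 1+option 4: weight 10+6=16, value 44+47=91
- option 1+option 3: weight 10+14=24, value 44+45=89
- option 2+option 4: weight 16+6=22, value 36+47=83
- option 4: weight 6, value 47
Best: $92.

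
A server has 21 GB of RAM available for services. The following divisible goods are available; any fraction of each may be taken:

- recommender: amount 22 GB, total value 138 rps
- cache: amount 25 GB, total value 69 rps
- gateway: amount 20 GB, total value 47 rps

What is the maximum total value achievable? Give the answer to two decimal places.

Take in order of value per unit:
- recommender (138/22 per unit): 21 of 22 → value 21×138/22 = 131.7273, running total 131.73
Total 131.73.

131.73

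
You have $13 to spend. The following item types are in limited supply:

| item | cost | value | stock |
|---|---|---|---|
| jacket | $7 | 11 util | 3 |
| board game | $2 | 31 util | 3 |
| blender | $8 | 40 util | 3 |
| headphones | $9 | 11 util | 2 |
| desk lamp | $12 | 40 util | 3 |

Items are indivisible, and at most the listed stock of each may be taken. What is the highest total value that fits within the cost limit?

104 util

Best selections within cost 13 and stock limits:
- 1×jacket + 3×board game: cost 13, value 104
- 2×board game + 1×blender: cost 12, value 102
Best: 104 util.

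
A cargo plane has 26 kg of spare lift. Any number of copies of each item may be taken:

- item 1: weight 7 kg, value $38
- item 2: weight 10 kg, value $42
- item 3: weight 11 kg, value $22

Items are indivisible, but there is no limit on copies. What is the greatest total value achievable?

Best value-per-unit is item 1 at 38/7; filling with it alone gives 3×38 = 114.
Optimal mix: 2×item 1 + 1×item 2 → weight 24, value 118.

$118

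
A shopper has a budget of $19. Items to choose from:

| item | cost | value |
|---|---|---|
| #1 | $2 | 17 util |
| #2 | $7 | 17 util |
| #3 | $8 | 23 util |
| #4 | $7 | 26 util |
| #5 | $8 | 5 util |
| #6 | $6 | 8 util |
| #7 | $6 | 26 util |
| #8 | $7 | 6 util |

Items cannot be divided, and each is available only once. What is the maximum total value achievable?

69 util

Check high-value combinations within $19:
- #1+#4+#7: cost 2+7+6=15, value 17+26+26=69
- #1+#3+#7: cost 2+8+6=16, value 17+23+26=66
- #1+#3+#4: cost 2+8+7=17, value 17+23+26=66
Best: 69 util.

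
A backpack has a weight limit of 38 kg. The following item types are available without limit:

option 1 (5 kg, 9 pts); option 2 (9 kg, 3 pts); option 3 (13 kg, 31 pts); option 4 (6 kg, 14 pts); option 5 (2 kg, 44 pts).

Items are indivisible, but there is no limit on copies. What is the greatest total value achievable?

Best value-per-unit is option 5 at 44/2, and filling with it alone uses weight 19×2=38. No mix of the others beats 19×44 = 836.

836 pts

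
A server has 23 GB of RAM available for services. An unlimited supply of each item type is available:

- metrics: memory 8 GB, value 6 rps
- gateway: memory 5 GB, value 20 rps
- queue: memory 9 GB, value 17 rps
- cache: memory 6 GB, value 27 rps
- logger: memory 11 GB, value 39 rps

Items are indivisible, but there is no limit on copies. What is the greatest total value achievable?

101 rps

Best value-per-unit is cache at 27/6; filling with it alone gives 3×27 = 81.
Optimal mix: 1×gateway + 3×cache → memory 23, value 101.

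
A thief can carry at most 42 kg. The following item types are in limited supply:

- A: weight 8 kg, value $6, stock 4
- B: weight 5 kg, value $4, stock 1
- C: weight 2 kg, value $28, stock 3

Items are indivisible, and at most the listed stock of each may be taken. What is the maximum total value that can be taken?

$108

Top feasible selections:
- 4×A + 3×C: weight 38, value 108
- 3×A + 1×B + 3×C: weight 35, value 106
- 3×A + 3×C: weight 30, value 102
- 2×A + 1×B + 3×C: weight 27, value 100
Best: $108.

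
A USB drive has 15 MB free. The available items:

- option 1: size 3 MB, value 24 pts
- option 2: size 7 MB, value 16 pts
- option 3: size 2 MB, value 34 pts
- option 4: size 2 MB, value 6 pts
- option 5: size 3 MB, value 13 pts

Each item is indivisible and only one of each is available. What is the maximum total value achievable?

This is a 0/1 knapsack; check combinations near the capacity.
- option 1+option 2+option 3+option 5: size 3+7+2+3=15, value 24+16+34+13=87
- option 1+option 2+option 3+option 4: size 3+7+2+2=14, value 24+16+34+6=80
- option 1+option 3+option 4+option 5: size 3+2+2+3=10, value 24+34+6+13=77
- option 1+option 2+option 3: size 3+7+2=12, value 24+16+34=74
- option 1+option 3+option 5: size 3+2+3=8, value 24+34+13=71
Best: 87 pts.

87 pts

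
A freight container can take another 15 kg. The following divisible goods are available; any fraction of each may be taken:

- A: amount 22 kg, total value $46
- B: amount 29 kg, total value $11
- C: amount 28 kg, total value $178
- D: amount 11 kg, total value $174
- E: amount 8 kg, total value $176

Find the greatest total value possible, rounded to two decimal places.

Take in order of value per unit:
- E (176/8 per unit): all 8 → value 176, running total 176.00
- D (174/11 per unit): 7 of 11 → value 7×174/11 = 110.7273, running total 286.73
Total 286.73.

286.73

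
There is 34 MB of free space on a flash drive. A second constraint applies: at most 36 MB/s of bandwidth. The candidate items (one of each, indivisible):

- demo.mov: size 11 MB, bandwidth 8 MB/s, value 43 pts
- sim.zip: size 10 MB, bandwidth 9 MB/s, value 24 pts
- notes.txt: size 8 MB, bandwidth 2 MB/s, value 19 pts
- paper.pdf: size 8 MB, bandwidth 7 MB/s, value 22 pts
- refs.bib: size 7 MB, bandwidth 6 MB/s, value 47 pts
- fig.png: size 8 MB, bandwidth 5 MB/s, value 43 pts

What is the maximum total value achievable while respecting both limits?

Feasible sets respecting both limits:
- demo.mov+paper.pdf+refs.bib+fig.png: size 34, bandwidth 26, value 155
- demo.mov+notes.txt+refs.bib+fig.png: size 34, bandwidth 21, value 152
- sim.zip+paper.pdf+refs.bib+fig.png: size 33, bandwidth 27, value 136
Best: 155 pts.

155 pts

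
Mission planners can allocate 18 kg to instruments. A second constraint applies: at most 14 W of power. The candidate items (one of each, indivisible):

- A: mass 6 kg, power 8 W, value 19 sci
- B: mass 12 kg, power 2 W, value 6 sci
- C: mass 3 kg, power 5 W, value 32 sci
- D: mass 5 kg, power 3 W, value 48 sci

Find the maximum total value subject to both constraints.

80 sci

Feasible sets respecting both limits:
- C+D: mass 8, power 8, value 80
- A+D: mass 11, power 11, value 67
- B+D: mass 17, power 5, value 54
- A+C: mass 9, power 13, value 51
Best: 80 sci.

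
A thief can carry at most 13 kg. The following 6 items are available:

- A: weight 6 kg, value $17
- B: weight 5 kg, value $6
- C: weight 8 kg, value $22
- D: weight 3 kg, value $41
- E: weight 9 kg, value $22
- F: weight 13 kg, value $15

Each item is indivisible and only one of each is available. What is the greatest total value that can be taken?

Check high-value combinations within 13 kg:
- C+D: weight 8+3=11, value 22+41=63
- D+E: weight 3+9=12, value 41+22=63
- A+D: weight 6+3=9, value 17+41=58
Best: $63.

$63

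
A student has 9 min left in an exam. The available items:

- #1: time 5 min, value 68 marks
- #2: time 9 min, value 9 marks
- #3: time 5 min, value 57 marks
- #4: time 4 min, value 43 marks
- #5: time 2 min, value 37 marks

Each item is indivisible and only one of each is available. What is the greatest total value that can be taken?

111 marks

Check high-value combinations within 9 min:
- #1+#4: time 5+4=9, value 68+43=111
- #1+#5: time 5+2=7, value 68+37=105
- #3+#4: time 5+4=9, value 57+43=100
- #3+#5: time 5+2=7, value 57+37=94
- #4+#5: time 4+2=6, value 43+37=80
Best: 111 marks.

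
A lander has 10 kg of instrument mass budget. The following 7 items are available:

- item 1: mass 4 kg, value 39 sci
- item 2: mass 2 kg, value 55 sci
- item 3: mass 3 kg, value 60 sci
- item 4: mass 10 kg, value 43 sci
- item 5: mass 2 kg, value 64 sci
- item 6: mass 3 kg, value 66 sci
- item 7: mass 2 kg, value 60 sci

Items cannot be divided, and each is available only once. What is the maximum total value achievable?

Check high-value combinations within 10 kg:
- item 3+item 5+item 6+item 7: mass 3+2+3+2=10, value 60+64+66+60=250
- item 2+item 5+item 6+item 7: mass 2+2+3+2=9, value 55+64+66+60=245
- item 2+item 3+item 5+item 6: mass 2+3+2+3=10, value 55+60+64+66=245
- item 2+item 3+item 6+item 7: mass 2+3+3+2=10, value 55+60+66+60=241
- item 2+item 3+item 5+item 7: mass 2+3+2+2=9, value 55+60+64+60=239
Best: 250 sci.

250 sci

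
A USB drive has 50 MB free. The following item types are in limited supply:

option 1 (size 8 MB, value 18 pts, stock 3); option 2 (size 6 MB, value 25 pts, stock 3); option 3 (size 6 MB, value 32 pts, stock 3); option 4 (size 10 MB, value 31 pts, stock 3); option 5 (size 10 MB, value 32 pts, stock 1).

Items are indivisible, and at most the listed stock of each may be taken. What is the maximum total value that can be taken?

Top feasible selections:
- 2×option 2 + 3×option 3 + 1×option 4 + 1×option 5: size 50, value 209
- 2×option 2 + 3×option 3 + 2×option 4: size 50, value 208
Best: 209 pts.

209 pts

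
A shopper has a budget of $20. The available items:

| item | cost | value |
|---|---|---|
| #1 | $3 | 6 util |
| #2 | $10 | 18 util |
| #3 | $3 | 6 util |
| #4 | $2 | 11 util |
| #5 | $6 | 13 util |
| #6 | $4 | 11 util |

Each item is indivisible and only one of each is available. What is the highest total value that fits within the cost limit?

47 util

This is a 0/1 knapsack; check combinations near the capacity.
- #1+#3+#4+#5+#6: cost 3+3+2+6+4=18, value 6+6+11+13+11=47
- #1+#2+#4+#6: cost 3+10+2+4=19, value 6+18+11+11=46
- #2+#3+#4+#6: cost 10+3+2+4=19, value 18+6+11+11=46
- #2+#4+#5: cost 10+2+6=18, value 18+11+13=42
Best: 47 util.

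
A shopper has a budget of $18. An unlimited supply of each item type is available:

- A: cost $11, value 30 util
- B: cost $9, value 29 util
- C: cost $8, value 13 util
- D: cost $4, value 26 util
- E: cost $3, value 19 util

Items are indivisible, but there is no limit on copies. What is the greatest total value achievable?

Best value-per-unit is D at 26/4; filling with it alone gives 4×26 = 104.
Optimal mix: 3×D + 2×E → cost 18, value 116.

116 util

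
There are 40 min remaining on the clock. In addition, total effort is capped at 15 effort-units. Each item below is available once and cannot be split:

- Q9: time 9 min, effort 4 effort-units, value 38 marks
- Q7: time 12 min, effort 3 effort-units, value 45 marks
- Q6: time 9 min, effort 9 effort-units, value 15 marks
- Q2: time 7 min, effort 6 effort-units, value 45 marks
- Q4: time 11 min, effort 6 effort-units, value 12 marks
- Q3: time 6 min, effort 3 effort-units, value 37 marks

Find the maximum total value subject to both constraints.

Feasible sets respecting both limits:
- Q9+Q7+Q2: time 28, effort 13, value 128
- Q7+Q2+Q3: time 25, effort 12, value 127
- Q9+Q7+Q3: time 27, effort 10, value 120
Best: 128 marks.

128 marks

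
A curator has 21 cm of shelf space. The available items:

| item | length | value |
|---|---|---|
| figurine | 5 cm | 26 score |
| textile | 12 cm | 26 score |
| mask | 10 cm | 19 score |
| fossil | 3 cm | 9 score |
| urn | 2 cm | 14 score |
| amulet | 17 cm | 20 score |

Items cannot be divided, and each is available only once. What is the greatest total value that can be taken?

Check high-value combinations within 21 cm:
- figurine+mask+fossil+urn: length 5+10+3+2=20, value 26+19+9+14=68
- figurine+textile+urn: length 5+12+2=19, value 26+26+14=66
- figurine+textile+fossil: length 5+12+3=20, value 26+26+9=61
- figurine+mask+urn: length 5+10+2=17, value 26+19+14=59
Best: 68 score.

68 score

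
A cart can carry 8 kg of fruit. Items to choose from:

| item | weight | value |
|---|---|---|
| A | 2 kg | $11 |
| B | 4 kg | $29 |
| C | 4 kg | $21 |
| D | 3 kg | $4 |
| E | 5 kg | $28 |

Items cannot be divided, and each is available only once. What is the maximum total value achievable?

Check high-value combinations within 8 kg:
- B+C: weight 4+4=8, value 29+21=50
- A+B: weight 2+4=6, value 11+29=40
- A+E: weight 2+5=7, value 11+28=39
- B+D: weight 4+3=7, value 29+4=33
- A+C: weight 2+4=6, value 11+21=32
Best: $50.

$50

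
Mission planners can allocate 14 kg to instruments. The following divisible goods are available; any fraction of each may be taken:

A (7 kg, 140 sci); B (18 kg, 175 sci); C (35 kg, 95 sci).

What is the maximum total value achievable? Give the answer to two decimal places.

208.06

Take in order of value per unit:
- A (140/7 per unit): all 7 → value 140, running total 140.00
- B (175/18 per unit): 7 of 18 → value 7×175/18 = 68.0556, running total 208.06
Total 208.06.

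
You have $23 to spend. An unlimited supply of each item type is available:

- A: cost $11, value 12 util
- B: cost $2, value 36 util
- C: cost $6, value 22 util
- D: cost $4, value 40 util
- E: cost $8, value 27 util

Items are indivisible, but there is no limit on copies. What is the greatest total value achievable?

396 util

Best value-per-unit is B at 36/2, and filling with it alone uses cost 11×2=22. No mix of the others beats 11×36 = 396.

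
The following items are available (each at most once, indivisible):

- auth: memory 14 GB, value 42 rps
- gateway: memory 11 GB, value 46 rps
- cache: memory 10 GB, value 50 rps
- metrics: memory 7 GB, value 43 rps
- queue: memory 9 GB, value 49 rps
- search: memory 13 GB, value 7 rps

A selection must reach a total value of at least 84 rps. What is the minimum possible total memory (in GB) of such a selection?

16

Subsets with value ≥ 84, sorted by total memory:
- metrics+queue: memory 16, value 92
- cache+metrics: memory 17, value 93
- gateway+metrics: memory 18, value 89
- cache+queue: memory 19, value 99
Minimum memory: 16 GB.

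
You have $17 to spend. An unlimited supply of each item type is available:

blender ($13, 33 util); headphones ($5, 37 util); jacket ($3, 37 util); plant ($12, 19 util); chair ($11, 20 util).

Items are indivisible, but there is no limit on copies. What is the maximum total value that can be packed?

Best value-per-unit is jacket at 37/3; filling with it alone gives 5×37 = 185.
Optimal mix: 1×headphones + 4×jacket → cost 17, value 185.

185 util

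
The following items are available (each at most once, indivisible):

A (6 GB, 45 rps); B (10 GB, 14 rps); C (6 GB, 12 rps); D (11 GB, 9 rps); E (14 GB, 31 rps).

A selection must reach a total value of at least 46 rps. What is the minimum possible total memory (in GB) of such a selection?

12

Subsets with value ≥ 46, sorted by total memory:
- A+C: memory 12, value 57
- A+B: memory 16, value 59
- A+D: memory 17, value 54
- A+E: memory 20, value 76
Minimum memory: 12 GB.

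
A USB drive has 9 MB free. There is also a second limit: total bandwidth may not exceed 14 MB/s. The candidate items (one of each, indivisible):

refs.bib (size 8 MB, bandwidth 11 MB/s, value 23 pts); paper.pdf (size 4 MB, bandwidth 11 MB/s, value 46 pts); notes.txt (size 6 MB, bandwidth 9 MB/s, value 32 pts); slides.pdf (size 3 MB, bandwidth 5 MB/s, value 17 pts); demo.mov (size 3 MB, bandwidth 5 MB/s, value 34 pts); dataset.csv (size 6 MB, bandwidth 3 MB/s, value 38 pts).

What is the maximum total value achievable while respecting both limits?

Feasible sets respecting both limits:
- demo.mov+dataset.csv: size 9, bandwidth 8, value 72
- notes.txt+demo.mov: size 9, bandwidth 14, value 66
- slides.pdf+dataset.csv: size 9, bandwidth 8, value 55
- slides.pdf+demo.mov: size 6, bandwidth 10, value 51
Best: 72 pts.

72 pts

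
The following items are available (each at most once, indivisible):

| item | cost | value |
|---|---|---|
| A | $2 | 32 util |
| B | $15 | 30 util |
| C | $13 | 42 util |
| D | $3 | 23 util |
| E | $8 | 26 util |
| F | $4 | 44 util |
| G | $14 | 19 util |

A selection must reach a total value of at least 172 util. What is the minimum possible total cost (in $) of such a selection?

42

Subsets with value ≥ 172, sorted by total cost:
- A+B+C+E+F: cost 42, value 174
- A+C+D+E+F+G: cost 44, value 186
- A+B+C+D+E+F: cost 45, value 197
Minimum cost: 42 $.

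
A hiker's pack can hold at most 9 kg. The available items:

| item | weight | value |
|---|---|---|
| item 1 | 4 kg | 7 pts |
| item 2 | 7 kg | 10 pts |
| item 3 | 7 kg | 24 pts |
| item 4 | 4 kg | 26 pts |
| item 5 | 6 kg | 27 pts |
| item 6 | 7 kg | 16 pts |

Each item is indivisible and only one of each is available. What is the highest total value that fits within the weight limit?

Check high-value combinations within 9 kg:
- item 1+item 4: weight 4+4=8, value 7+26=33
- item 5: weight 6, value 27
- item 4: weight 4, value 26
Best: 33 pts.

33 pts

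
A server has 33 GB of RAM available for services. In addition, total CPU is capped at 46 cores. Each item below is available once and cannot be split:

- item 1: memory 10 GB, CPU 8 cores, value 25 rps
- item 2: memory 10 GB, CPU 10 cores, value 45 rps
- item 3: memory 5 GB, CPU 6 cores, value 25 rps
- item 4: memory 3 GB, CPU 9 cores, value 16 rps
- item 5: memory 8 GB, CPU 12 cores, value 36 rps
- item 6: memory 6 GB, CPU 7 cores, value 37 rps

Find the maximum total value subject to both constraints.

159 rps

Feasible sets respecting both limits:
- item 2+item 3+item 4+item 5+item 6: memory 32, CPU 44, value 159
- item 2+item 3+item 5+item 6: memory 29, CPU 35, value 143
- item 1+item 3+item 4+item 5+item 6: memory 32, CPU 42, value 139
- item 2+item 4+item 5+item 6: memory 27, CPU 38, value 134
Best: 159 rps.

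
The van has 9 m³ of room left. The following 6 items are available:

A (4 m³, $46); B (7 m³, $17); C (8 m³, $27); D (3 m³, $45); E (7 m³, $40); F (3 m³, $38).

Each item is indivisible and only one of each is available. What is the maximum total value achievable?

$91

Check high-value combinations within 9 m³:
- A+D: volume 4+3=7, value 46+45=91
- A+F: volume 4+3=7, value 46+38=84
- D+F: volume 3+3=6, value 45+38=83
- A: volume 4, value 46
- D: volume 3, value 45
Best: $91.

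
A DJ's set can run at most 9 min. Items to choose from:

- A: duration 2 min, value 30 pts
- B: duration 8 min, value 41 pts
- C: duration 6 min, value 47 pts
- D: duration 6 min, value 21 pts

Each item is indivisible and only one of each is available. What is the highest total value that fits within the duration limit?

77 pts

Check high-value combinations within 9 min:
- A+C: duration 2+6=8, value 30+47=77
- A+D: duration 2+6=8, value 30+21=51
- C: duration 6, value 47
Best: 77 pts.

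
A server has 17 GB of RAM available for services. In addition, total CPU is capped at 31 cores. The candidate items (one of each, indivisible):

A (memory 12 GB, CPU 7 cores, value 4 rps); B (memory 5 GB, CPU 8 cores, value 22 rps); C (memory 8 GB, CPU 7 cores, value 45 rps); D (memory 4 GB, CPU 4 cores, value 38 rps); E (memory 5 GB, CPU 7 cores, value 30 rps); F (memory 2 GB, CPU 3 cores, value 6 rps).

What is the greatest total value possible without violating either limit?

Feasible sets respecting both limits:
- C+D+E: memory 17, CPU 18, value 113
- B+C+D: memory 17, CPU 19, value 105
- B+D+E+F: memory 16, CPU 22, value 96
- B+D+E: memory 14, CPU 19, value 90
Best: 113 rps.

113 rps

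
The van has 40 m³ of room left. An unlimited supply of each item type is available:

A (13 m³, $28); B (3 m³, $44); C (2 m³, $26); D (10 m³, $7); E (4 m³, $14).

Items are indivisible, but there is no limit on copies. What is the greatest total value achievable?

Best value-per-unit is B at 44/3; filling with it alone gives 13×44 = 572.
Optimal mix: 12×B + 2×C → volume 40, value 580.

$580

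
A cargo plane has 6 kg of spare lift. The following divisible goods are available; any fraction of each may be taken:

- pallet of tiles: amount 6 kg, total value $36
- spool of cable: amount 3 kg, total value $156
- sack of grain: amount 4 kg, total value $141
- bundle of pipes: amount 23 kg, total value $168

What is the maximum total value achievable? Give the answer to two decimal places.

Take in order of value per unit:
- spool of cable (156/3 per unit): all 3 → value 156, running total 156.00
- sack of grain (141/4 per unit): 3 of 4 → value 3×141/4 = 105.7500, running total 261.75
Total 261.75.

261.75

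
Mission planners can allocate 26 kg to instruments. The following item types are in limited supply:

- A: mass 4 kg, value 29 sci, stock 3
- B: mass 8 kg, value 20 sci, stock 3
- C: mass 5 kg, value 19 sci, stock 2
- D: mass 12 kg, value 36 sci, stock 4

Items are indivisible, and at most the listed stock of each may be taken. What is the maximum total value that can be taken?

126 sci

Top feasible selections:
- 3×A + 1×B + 1×C: mass 25, value 126
- 3×A + 2×C: mass 22, value 125
- 3×A + 1×D: mass 24, value 123
Best: 126 sci.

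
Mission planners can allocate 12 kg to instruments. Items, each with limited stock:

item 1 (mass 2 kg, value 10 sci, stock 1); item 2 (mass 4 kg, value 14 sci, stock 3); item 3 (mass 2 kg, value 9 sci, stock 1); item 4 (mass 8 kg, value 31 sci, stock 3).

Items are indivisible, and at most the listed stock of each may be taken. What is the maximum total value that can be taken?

Top feasible selections:
- 1×item 1 + 1×item 3 + 1×item 4: mass 12, value 50
- 1×item 1 + 2×item 2 + 1×item 3: mass 12, value 47
Best: 50 sci.

50 sci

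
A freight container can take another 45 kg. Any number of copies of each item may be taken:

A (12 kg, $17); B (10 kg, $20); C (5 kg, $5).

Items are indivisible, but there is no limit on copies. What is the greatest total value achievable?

$85

Best value-per-unit is B at 20/10; filling with it alone gives 4×20 = 80.
Optimal mix: 4×B + 1×C → weight 45, value 85.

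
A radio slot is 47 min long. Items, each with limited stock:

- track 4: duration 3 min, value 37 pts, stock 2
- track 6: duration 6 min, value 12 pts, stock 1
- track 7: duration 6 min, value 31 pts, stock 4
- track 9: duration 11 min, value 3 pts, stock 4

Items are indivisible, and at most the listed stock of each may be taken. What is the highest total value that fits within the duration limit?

213 pts

Top feasible selections:
- 2×track 4 + 1×track 6 + 4×track 7 + 1×track 9: duration 47, value 213
- 2×track 4 + 1×track 6 + 4×track 7: duration 36, value 210
- 2×track 4 + 4×track 7 + 1×track 9: duration 41, value 201
- 2×track 4 + 4×track 7: duration 30, value 198
Best: 213 pts.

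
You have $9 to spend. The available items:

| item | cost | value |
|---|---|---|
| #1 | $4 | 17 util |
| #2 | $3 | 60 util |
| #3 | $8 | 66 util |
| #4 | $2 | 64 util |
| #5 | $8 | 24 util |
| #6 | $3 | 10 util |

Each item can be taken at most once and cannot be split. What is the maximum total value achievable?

This is a 0/1 knapsack; check combinations near the capacity.
- #1+#2+#4: cost 4+3+2=9, value 17+60+64=141
- #2+#4+#6: cost 3+2+3=8, value 60+64+10=134
- #2+#4: cost 3+2=5, value 60+64=124
- #1+#4+#6: cost 4+2+3=9, value 17+64+10=91
- #1+#4: cost 4+2=6, value 17+64=81
Best: 141 util.

141 util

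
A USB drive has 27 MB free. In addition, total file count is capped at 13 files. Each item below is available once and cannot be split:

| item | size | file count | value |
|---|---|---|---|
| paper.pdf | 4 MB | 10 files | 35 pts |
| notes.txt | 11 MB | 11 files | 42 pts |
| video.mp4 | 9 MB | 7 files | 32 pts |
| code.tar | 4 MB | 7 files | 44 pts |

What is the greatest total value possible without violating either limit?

44 pts

Feasible sets respecting both limits:
- code.tar: size 4, file count 7, value 44
- notes.txt: size 11, file count 11, value 42
- paper.pdf: size 4, file count 10, value 35
Best: 44 pts.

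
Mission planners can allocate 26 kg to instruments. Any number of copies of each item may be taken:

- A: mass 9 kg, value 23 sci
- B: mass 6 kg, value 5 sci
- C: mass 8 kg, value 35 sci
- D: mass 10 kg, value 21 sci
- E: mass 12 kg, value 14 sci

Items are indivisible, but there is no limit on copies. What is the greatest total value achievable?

Best value-per-unit is C at 35/8, and filling with it alone uses mass 3×8=24. No mix of the others beats 3×35 = 105.

105 sci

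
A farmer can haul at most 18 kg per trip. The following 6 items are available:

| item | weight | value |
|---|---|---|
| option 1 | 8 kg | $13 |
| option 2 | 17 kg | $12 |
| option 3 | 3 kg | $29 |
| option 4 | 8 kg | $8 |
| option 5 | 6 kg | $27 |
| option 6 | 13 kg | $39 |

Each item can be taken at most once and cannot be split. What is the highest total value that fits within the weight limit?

Check high-value combinations within 18 kg:
- option 1+option 3+option 5: weight 8+3+6=17, value 13+29+27=69
- option 3+option 6: weight 3+13=16, value 29+39=68
- option 3+option 4+option 5: weight 3+8+6=17, value 29+8+27=64
- option 3+option 5: weight 3+6=9, value 29+27=56
- option 1+option 3: weight 8+3=11, value 13+29=42
Best: $69.

$69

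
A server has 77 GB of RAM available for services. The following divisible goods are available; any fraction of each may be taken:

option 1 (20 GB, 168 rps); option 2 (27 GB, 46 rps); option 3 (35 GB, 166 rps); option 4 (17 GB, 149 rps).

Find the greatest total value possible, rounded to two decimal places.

491.52

Take in order of value per unit:
- option 4 (149/17 per unit): all 17 → value 149, running total 149.00
- option 1 (168/20 per unit): all 20 → value 168, running total 317.00
- option 3 (166/35 per unit): all 35 → value 166, running total 483.00
- option 2 (46/27 per unit): 5 of 27 → value 5×46/27 = 8.5185, running total 491.52
Total 491.52.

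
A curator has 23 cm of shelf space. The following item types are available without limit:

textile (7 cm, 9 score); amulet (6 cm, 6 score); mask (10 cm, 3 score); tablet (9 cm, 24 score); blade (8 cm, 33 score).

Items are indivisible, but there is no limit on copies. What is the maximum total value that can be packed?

Best value-per-unit is blade at 33/8; filling with it alone gives 2×33 = 66.
Optimal mix: 1×textile + 2×blade → length 23, value 75.

75 score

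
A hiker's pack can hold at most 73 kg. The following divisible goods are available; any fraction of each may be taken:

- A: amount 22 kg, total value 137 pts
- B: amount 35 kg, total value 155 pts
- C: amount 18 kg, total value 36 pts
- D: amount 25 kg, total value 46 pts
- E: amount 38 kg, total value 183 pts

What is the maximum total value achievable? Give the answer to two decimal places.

Take in order of value per unit:
- A (137/22 per unit): all 22 → value 137, running total 137.00
- E (183/38 per unit): all 38 → value 183, running total 320.00
- B (155/35 per unit): 13 of 35 → value 13×155/35 = 57.5714, running total 377.57
Total 377.57.

377.57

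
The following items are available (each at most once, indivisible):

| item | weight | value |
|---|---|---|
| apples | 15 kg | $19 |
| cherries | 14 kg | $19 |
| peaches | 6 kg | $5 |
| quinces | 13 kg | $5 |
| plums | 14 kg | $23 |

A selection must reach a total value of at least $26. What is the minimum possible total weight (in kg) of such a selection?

Subsets with value ≥ 26, sorted by total weight:
- peaches+plums: weight 20, value 28
- quinces+plums: weight 27, value 28
Minimum weight: 20 kg.

20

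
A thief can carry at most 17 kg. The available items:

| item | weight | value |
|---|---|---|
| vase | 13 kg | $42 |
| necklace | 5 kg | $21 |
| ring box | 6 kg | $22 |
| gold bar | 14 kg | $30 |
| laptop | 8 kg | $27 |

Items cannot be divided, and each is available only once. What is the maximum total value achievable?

$49

Check high-value combinations within 17 kg:
- ring box+laptop: weight 6+8=14, value 22+27=49
- necklace+laptop: weight 5+8=13, value 21+27=48
- necklace+ring box: weight 5+6=11, value 21+22=43
- vase: weight 13, value 42
- gold bar: weight 14, value 30
Best: $49.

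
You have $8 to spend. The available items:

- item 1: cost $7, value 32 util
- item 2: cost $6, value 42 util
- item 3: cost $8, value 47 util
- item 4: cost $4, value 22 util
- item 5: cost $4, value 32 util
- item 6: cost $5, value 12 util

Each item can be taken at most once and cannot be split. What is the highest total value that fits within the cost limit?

54 util

Check high-value combinations within $8:
- item 4+item 5: cost 4+4=8, value 22+32=54
- item 3: cost 8, value 47
- item 2: cost 6, value 42
Best: 54 util.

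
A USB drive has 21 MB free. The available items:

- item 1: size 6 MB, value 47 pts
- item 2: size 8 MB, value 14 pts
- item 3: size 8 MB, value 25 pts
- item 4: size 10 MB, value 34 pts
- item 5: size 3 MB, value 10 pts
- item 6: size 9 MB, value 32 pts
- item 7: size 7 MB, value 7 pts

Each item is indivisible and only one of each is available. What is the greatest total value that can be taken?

91 pts

This is a 0/1 knapsack; check combinations near the capacity.
- item 1+item 4+item 5: size 6+10+3=19, value 47+34+10=91
- item 1+item 5+item 6: size 6+3+9=18, value 47+10+32=89
- item 1+item 3+item 5: size 6+8+3=17, value 47+25+10=82
Best: 91 pts.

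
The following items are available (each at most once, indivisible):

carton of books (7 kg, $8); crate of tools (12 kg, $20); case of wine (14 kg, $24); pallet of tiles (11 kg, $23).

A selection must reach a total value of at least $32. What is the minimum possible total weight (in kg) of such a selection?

Subsets with value ≥ 32, sorted by total weight:
- carton of books+case of wine: weight 21, value 32
- crate of tools+pallet of tiles: weight 23, value 43
- case of wine+pallet of tiles: weight 25, value 47
- crate of tools+case of wine: weight 26, value 44
Minimum weight: 21 kg.

21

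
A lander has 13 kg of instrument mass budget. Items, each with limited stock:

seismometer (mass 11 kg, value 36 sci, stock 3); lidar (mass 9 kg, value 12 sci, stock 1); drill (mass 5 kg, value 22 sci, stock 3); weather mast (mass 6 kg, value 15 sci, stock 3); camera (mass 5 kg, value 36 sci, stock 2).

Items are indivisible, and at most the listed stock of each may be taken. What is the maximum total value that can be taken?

Best selections within mass 13 and stock limits:
- 2×camera: mass 10, value 72
- 1×drill + 1×camera: mass 10, value 58
- 1×weather mast + 1×camera: mass 11, value 51
Best: 72 sci.

72 sci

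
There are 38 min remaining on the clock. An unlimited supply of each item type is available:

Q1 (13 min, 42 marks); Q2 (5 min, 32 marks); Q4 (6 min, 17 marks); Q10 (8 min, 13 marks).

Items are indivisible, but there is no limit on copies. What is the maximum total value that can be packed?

224 marks

Best value-per-unit is Q2 at 32/5, and filling with it alone uses time 7×5=35. No mix of the others beats 7×32 = 224.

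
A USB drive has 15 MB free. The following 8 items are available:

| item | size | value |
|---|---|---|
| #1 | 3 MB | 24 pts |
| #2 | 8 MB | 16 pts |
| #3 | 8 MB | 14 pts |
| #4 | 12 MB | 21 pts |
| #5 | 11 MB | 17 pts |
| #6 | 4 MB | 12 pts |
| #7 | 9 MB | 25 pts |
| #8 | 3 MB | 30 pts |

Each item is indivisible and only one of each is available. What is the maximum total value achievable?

Check high-value combinations within 15 MB:
- #1+#7+#8: size 3+9+3=15, value 24+25+30=79
- #1+#2+#8: size 3+8+3=14, value 24+16+30=70
- #1+#3+#8: size 3+8+3=14, value 24+14+30=68
- #1+#6+#8: size 3+4+3=10, value 24+12+30=66
- #2+#6+#8: size 8+4+3=15, value 16+12+30=58
Best: 79 pts.

79 pts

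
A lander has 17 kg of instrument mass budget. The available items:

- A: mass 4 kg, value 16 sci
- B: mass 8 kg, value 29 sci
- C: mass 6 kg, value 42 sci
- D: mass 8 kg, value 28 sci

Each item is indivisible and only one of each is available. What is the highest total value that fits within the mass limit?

71 sci

Check high-value combinations within 17 kg:
- B+C: mass 8+6=14, value 29+42=71
- C+D: mass 6+8=14, value 42+28=70
- A+C: mass 4+6=10, value 16+42=58
Best: 71 sci.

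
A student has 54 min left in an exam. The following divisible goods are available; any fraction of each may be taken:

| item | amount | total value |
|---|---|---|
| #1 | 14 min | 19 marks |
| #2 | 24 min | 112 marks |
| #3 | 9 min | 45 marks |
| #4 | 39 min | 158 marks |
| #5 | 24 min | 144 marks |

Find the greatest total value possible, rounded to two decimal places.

Take in order of value per unit:
- #5 (144/24 per unit): all 24 → value 144, running total 144.00
- #3 (45/9 per unit): all 9 → value 45, running total 189.00
- #2 (112/24 per unit): 21 of 24 → value 21×112/24 = 98.0000, running total 287.00
Total 287.00.

287.00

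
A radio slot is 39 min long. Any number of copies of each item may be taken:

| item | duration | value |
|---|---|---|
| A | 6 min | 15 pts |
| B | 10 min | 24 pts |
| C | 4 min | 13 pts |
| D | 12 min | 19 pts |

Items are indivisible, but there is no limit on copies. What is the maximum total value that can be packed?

119 pts

Best value-per-unit is C at 13/4; filling with it alone gives 9×13 = 117.
Optimal mix: 1×A + 8×C → duration 38, value 119.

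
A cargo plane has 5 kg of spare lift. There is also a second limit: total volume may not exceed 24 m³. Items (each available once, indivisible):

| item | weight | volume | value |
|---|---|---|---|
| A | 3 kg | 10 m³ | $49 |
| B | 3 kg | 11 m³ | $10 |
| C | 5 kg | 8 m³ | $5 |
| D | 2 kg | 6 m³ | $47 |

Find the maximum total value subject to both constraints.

Feasible sets respecting both limits:
- A+D: weight 5, volume 16, value 96
- B+D: weight 5, volume 17, value 57
- A: weight 3, volume 10, value 49
Best: $96.

$96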